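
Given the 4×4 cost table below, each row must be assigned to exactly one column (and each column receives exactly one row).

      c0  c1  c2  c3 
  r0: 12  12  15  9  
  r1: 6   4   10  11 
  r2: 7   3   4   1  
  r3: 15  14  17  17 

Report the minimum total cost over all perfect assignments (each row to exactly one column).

Minimum assignment cost: 32

optimal assignment: row0→col3 (cost 9), row1→col1 (cost 4), row2→col2 (cost 4), row3→col0 (cost 15)
total = 9 + 4 + 4 + 15 = 32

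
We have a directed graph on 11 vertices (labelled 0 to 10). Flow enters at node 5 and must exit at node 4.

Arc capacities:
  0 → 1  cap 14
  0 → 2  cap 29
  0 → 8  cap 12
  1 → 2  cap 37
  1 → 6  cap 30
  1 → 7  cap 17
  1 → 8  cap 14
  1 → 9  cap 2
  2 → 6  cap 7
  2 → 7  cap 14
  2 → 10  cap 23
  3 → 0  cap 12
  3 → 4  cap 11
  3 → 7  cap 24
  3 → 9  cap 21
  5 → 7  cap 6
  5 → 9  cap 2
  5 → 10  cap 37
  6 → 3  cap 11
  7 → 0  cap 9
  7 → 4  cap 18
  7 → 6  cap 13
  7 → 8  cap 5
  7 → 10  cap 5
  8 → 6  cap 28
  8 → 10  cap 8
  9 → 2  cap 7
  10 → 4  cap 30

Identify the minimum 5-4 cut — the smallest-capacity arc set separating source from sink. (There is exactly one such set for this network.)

augment #1: 5→7→4 push 6
augment #2: 5→10→4 push 30
augment #3: 5→9→2→7→4 push 2
max flow = 38; residual-reachable set from 5 gives S-side
cut edges (S→T): {(5,7), (5,9), (10,4)} total cap 38

Min-cut arcs: {(5,7), (5,9), (10,4)} (total capacity 38)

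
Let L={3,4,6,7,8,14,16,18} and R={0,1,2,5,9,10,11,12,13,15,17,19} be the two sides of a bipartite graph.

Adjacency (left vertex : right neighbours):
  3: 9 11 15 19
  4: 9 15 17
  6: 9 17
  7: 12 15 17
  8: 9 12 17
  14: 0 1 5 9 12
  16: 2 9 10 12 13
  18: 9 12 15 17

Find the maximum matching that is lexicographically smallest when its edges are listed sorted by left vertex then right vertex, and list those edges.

|M| = 7 (so the lex-smallest maximum matching has 7 edges)
process left vertices in ascending order; for each, take the smallest-labelled available neighbour that still permits 7 edges overall, or leave it unmatched if none does
lex-smallest matching: {3-11, 4-9, 6-17, 7-12, 14-0, 16-2, 18-15}

Lex-smallest maximum matching: {(3,11), (4,9), (6,17), (7,12), (14,0), (16,2), (18,15)}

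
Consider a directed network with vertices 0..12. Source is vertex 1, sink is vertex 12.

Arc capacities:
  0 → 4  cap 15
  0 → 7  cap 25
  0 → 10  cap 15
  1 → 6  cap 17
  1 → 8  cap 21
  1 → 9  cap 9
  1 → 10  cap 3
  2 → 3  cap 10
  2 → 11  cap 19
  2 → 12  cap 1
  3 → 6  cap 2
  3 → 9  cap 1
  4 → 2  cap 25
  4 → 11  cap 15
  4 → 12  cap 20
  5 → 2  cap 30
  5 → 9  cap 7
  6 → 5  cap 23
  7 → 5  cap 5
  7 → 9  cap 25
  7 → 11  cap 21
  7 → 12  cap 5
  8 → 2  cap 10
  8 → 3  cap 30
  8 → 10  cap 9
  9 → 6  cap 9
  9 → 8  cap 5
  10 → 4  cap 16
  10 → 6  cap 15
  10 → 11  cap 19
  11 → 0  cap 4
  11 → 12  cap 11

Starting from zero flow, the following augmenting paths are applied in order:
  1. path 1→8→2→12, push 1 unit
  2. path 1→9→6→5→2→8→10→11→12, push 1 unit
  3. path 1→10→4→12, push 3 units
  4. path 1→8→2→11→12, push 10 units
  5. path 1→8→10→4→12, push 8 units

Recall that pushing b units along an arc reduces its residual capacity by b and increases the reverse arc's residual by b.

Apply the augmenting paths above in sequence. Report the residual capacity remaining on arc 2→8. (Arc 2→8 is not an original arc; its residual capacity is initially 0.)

Residual capacity of (2,8): 10

after path 1 (1→8→2→12, push 1): res(2,8)=1
after path 2 (1→9→6→5→2→8→10→11→12, push 1): res(2,8)=0
after path 3 (1→10→4→12, push 3): res(2,8)=0
after path 4 (1→8→2→11→12, push 10): res(2,8)=10
after path 5 (1→8→10→4→12, push 8): res(2,8)=10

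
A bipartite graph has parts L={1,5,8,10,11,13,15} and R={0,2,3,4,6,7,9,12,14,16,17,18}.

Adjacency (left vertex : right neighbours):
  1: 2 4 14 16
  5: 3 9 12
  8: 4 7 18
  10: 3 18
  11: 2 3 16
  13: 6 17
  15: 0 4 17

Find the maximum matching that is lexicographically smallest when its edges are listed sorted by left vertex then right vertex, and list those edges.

|M| = 7 (so the lex-smallest maximum matching has 7 edges)
process left vertices in ascending order; for each, take the smallest-labelled available neighbour that still permits 7 edges overall, or leave it unmatched if none does
lex-smallest matching: {1-2, 5-3, 8-4, 10-18, 11-16, 13-6, 15-0}

Lex-smallest maximum matching: {(1,2), (5,3), (8,4), (10,18), (11,16), (13,6), (15,0)}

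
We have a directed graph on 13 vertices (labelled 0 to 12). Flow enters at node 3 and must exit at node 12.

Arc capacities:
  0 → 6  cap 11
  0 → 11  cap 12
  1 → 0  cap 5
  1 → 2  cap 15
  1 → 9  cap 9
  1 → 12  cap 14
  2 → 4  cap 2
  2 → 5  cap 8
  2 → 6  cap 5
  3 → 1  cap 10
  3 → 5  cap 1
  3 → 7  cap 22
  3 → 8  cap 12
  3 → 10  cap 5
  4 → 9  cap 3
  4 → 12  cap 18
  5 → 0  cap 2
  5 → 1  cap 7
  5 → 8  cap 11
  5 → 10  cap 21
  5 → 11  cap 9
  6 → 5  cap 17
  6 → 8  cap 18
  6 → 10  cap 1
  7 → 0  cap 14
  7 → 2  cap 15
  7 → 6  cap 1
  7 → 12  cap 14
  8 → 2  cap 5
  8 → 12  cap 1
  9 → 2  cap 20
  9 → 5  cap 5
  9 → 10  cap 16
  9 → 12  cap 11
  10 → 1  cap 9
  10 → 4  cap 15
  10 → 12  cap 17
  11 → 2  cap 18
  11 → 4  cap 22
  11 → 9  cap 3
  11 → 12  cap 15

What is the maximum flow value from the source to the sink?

augment #1: 3→1→12 bottleneck 10, total now 10
augment #2: 3→7→12 bottleneck 14, total now 24
augment #3: 3→8→12 bottleneck 1, total now 25
augment #4: 3→10→12 bottleneck 5, total now 30
augment #5: 3→5→1→12 bottleneck 1, total now 31
augment #6: 3→7→0→11→12 bottleneck 8, total now 39
augment #7: 3→8→2→4→12 bottleneck 2, total now 41
augment #8: 3→8→2→5→1→12 bottleneck 3, total now 44

Maximum flow value: 44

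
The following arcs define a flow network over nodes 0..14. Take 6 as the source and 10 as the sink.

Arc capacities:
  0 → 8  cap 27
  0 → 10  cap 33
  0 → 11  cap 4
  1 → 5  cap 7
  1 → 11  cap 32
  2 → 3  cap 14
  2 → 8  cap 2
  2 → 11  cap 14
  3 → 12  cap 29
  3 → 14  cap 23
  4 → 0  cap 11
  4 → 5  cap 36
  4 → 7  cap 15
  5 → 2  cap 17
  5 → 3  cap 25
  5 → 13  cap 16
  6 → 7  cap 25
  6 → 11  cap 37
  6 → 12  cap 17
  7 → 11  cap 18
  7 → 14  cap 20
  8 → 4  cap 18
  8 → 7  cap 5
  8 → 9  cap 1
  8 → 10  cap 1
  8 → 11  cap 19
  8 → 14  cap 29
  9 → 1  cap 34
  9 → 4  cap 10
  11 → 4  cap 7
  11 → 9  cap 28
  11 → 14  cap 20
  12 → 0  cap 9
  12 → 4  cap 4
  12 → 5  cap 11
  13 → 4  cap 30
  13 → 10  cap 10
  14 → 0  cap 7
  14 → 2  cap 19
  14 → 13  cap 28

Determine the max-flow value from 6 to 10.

Maximum flow value: 38

augment #1: 6→12→0→10 bottleneck 9, total now 9
augment #2: 6→7→14→0→10 bottleneck 7, total now 16
augment #3: 6→7→14→13→10 bottleneck 10, total now 26
augment #4: 6→11→4→0→10 bottleneck 7, total now 33
augment #5: 6→12→4→0→10 bottleneck 4, total now 37
augment #6: 6→7→14→2→8→10 bottleneck 1, total now 38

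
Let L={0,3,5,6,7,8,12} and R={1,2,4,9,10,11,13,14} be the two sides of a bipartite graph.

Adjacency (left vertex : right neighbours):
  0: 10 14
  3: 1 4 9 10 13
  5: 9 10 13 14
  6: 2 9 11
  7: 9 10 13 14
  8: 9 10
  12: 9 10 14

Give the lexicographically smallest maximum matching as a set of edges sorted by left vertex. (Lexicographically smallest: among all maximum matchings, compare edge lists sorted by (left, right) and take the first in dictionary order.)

Lex-smallest maximum matching: {(0,10), (3,1), (5,9), (6,2), (7,13), (12,14)}

|M| = 6 (so the lex-smallest maximum matching has 6 edges)
process left vertices in ascending order; for each, take the smallest-labelled available neighbour that still permits 6 edges overall, or leave it unmatched if none does
lex-smallest matching: {0-10, 3-1, 5-9, 6-2, 7-13, 12-14}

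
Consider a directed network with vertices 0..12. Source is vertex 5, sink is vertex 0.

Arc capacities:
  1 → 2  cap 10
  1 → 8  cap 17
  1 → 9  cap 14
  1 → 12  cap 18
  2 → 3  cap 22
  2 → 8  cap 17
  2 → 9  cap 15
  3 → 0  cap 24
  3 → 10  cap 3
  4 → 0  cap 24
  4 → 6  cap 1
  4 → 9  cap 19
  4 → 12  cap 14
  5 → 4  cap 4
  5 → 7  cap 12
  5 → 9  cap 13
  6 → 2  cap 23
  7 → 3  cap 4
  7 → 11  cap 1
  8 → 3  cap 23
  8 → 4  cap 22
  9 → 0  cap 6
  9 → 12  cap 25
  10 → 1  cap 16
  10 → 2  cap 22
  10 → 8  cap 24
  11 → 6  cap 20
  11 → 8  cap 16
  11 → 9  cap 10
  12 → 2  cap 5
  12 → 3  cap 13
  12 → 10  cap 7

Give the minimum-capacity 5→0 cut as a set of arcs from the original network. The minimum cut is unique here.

augment #1: 5→4→0 push 4
augment #2: 5→9→0 push 6
augment #3: 5→7→3→0 push 4
augment #4: 5→9→12→3→0 push 7
augment #5: 5→7→11→8→3→0 push 1
max flow = 22; residual-reachable set from 5 gives S-side
cut edges (S→T): {(5,4), (5,9), (7,3), (7,11)} total cap 22

Min-cut arcs: {(5,4), (5,9), (7,3), (7,11)} (total capacity 22)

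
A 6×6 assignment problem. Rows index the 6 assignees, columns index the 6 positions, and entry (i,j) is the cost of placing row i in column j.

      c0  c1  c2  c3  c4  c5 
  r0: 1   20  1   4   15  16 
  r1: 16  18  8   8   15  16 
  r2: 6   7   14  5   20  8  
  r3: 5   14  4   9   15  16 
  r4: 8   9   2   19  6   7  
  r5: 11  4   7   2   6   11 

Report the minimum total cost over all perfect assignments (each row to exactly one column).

optimal assignment: row0→col0 (cost 1), row1→col3 (cost 8), row2→col5 (cost 8), row3→col2 (cost 4), row4→col4 (cost 6), row5→col1 (cost 4)
total = 1 + 8 + 8 + 4 + 6 + 4 = 31

Minimum assignment cost: 31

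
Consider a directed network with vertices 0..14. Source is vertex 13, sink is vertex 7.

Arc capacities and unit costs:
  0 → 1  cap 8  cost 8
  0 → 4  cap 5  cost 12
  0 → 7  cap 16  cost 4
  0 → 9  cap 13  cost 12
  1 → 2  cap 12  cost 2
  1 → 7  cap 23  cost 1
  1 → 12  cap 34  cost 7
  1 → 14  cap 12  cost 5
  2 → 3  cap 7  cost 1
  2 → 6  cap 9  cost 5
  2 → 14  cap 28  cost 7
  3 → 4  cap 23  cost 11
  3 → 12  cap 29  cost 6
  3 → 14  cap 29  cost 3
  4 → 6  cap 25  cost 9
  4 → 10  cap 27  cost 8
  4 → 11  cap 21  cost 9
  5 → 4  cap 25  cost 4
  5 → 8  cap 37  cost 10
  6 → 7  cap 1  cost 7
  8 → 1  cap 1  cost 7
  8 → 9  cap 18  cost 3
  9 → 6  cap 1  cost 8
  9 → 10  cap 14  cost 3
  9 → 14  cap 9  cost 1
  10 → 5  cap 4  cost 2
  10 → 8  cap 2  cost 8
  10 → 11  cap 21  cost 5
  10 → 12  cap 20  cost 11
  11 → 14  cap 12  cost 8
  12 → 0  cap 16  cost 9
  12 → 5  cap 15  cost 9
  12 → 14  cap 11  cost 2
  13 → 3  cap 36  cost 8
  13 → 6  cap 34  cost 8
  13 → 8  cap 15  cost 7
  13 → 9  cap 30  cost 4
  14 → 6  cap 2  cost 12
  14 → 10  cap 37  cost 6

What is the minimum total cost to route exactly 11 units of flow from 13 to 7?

Minimum cost for 11 units: 273

shortest-cost path #1: 13→6→7 push 1 @ unit cost 15 (adds 15)
shortest-cost path #2: 13→8→1→7 push 1 @ unit cost 15 (adds 15)
shortest-cost path #3: 13→3→12→0→7 push 9 @ unit cost 27 (adds 243)
total cost = 273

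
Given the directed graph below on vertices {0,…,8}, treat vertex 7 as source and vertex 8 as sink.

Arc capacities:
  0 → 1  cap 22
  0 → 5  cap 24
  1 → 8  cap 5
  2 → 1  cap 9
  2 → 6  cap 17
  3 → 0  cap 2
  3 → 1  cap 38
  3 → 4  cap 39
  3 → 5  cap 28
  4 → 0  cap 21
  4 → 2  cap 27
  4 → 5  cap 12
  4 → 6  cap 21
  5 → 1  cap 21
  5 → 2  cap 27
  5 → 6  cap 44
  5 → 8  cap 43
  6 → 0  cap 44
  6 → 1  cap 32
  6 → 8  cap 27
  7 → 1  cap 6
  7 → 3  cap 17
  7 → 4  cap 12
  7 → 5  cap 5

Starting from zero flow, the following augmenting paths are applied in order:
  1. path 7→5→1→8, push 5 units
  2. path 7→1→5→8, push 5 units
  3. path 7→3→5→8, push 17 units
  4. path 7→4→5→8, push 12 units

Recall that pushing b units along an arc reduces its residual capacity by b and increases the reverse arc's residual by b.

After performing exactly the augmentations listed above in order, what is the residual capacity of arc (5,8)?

Residual capacity of (5,8): 9

after path 1 (7→5→1→8, push 5): res(5,8)=43
after path 2 (7→1→5→8, push 5): res(5,8)=38
after path 3 (7→3→5→8, push 17): res(5,8)=21
after path 4 (7→4→5→8, push 12): res(5,8)=9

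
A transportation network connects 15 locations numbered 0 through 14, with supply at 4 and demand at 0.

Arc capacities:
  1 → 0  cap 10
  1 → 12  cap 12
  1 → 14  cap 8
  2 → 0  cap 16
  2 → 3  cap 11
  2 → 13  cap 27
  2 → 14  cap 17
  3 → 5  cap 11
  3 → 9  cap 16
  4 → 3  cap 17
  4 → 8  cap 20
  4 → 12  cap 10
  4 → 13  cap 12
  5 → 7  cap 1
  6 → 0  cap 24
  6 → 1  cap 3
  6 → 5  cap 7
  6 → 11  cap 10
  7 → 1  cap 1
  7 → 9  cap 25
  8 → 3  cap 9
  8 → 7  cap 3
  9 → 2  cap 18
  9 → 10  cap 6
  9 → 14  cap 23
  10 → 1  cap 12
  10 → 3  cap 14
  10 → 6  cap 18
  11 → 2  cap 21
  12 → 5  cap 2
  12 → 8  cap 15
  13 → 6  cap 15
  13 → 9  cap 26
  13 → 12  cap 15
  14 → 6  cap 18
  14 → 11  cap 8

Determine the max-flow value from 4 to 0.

Maximum flow value: 32

augment #1: 4→13→6→0 bottleneck 12, total now 12
augment #2: 4→3→9→2→0 bottleneck 16, total now 28
augment #3: 4→8→7→1→0 bottleneck 1, total now 29
augment #4: 4→8→7→9→10→1→0 bottleneck 2, total now 31
augment #5: 4→3→5→7→9→10→1→0 bottleneck 1, total now 32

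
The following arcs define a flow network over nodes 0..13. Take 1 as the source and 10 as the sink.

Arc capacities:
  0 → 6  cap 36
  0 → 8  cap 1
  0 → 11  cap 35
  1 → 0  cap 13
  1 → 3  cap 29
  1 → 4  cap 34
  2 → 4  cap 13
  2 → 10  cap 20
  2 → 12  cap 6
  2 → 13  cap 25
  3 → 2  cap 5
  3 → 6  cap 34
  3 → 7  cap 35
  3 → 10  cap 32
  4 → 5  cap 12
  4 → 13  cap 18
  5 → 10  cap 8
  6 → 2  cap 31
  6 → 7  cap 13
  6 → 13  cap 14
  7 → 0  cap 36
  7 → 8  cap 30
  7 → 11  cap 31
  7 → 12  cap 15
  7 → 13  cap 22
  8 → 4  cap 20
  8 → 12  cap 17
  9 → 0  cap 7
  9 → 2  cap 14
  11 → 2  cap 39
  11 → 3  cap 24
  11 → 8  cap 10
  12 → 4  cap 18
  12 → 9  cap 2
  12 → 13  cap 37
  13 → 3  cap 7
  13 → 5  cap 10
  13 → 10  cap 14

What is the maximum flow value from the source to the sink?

Maximum flow value: 68

augment #1: 1→3→10 bottleneck 29, total now 29
augment #2: 1→4→5→10 bottleneck 8, total now 37
augment #3: 1→4→13→10 bottleneck 14, total now 51
augment #4: 1→0→6→2→10 bottleneck 13, total now 64
augment #5: 1→4→13→3→10 bottleneck 3, total now 67
augment #6: 1→4→13→3→2→10 bottleneck 1, total now 68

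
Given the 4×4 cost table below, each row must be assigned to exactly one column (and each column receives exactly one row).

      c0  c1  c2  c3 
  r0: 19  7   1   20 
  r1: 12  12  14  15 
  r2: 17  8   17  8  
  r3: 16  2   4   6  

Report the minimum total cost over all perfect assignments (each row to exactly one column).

optimal assignment: row0→col2 (cost 1), row1→col0 (cost 12), row2→col3 (cost 8), row3→col1 (cost 2)
total = 1 + 12 + 8 + 2 = 23

Minimum assignment cost: 23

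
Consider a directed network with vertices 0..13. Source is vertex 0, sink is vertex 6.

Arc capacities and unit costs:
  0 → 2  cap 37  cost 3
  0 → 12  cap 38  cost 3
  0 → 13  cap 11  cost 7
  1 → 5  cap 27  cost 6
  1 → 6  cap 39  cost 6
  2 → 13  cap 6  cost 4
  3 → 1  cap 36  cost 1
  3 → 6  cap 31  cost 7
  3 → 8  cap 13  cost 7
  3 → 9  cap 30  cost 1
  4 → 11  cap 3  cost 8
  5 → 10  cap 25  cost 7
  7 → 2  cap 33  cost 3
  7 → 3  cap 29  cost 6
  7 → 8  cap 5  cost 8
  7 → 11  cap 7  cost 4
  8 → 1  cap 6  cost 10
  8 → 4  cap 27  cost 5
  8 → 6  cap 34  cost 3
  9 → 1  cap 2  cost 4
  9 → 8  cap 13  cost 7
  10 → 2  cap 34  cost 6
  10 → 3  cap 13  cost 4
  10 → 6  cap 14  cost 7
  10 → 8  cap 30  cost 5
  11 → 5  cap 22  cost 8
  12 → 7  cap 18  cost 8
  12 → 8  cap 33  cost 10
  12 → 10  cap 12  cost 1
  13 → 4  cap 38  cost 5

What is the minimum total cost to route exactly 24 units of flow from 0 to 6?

shortest-cost path #1: 0→12→10→6 push 12 @ unit cost 11 (adds 132)
shortest-cost path #2: 0→12→8→6 push 12 @ unit cost 16 (adds 192)
total cost = 324

Minimum cost for 24 units: 324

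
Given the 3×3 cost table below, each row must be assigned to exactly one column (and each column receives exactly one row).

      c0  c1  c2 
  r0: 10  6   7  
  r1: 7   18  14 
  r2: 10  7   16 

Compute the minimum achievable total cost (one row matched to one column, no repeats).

optimal assignment: row0→col2 (cost 7), row1→col0 (cost 7), row2→col1 (cost 7)
total = 7 + 7 + 7 = 21

Minimum assignment cost: 21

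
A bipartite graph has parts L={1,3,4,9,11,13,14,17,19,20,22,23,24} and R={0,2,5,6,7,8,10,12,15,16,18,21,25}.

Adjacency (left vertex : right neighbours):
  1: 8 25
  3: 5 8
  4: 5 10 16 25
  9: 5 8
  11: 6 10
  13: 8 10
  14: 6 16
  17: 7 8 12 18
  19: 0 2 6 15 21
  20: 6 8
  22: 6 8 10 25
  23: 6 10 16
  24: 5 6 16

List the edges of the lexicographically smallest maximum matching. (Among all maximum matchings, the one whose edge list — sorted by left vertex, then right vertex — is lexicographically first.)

Lex-smallest maximum matching: {(1,8), (3,5), (4,10), (11,6), (14,16), (17,7), (19,0), (22,25)}

|M| = 8 (so the lex-smallest maximum matching has 8 edges)
process left vertices in ascending order; for each, take the smallest-labelled available neighbour that still permits 8 edges overall, or leave it unmatched if none does
lex-smallest matching: {1-8, 3-5, 4-10, 11-6, 14-16, 17-7, 19-0, 22-25}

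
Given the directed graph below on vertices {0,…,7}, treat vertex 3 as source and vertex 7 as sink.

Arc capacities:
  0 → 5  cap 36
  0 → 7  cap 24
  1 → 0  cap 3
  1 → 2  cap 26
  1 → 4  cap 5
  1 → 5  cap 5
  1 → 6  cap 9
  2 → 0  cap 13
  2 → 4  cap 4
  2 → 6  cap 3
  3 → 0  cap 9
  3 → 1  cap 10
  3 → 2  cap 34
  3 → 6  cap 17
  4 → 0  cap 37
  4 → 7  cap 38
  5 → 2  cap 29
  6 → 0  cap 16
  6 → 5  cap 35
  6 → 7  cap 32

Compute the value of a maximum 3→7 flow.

augment #1: 3→0→7 bottleneck 9, total now 9
augment #2: 3→6→7 bottleneck 17, total now 26
augment #3: 3→1→0→7 bottleneck 3, total now 29
augment #4: 3→1→4→7 bottleneck 5, total now 34
augment #5: 3→1→6→7 bottleneck 2, total now 36
augment #6: 3→2→0→7 bottleneck 12, total now 48
augment #7: 3→2→4→7 bottleneck 4, total now 52
augment #8: 3→2→6→7 bottleneck 3, total now 55
augment #9: 3→2→0→1→6→7 bottleneck 1, total now 56

Maximum flow value: 56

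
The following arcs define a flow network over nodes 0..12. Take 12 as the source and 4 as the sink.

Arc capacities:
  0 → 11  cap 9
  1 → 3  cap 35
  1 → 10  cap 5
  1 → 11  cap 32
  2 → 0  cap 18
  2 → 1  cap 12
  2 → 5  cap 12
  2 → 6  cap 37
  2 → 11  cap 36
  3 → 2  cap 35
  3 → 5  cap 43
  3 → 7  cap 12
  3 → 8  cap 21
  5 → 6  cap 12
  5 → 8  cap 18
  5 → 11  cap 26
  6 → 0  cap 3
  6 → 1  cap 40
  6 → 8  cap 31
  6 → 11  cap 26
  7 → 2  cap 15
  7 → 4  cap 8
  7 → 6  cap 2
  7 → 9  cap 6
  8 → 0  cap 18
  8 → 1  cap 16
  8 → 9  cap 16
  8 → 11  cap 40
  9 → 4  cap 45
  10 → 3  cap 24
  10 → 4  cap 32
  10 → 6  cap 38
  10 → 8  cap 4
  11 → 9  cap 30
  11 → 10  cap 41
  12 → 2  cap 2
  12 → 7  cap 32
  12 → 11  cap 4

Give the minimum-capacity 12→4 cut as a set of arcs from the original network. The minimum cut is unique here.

Min-cut arcs: {(7,2), (7,4), (7,6), (7,9), (12,2), (12,11)} (total capacity 37)

augment #1: 12→7→4 push 8
augment #2: 12→7→9→4 push 6
augment #3: 12→11→9→4 push 4
augment #4: 12→2→1→10→4 push 2
augment #5: 12→7→2→1→10→4 push 3
augment #6: 12→7→2→11→9→4 push 12
augment #7: 12→7→6→8→9→4 push 2
max flow = 37; residual-reachable set from 12 gives S-side
cut edges (S→T): {(7,2), (7,4), (7,6), (7,9), (12,2), (12,11)} total cap 37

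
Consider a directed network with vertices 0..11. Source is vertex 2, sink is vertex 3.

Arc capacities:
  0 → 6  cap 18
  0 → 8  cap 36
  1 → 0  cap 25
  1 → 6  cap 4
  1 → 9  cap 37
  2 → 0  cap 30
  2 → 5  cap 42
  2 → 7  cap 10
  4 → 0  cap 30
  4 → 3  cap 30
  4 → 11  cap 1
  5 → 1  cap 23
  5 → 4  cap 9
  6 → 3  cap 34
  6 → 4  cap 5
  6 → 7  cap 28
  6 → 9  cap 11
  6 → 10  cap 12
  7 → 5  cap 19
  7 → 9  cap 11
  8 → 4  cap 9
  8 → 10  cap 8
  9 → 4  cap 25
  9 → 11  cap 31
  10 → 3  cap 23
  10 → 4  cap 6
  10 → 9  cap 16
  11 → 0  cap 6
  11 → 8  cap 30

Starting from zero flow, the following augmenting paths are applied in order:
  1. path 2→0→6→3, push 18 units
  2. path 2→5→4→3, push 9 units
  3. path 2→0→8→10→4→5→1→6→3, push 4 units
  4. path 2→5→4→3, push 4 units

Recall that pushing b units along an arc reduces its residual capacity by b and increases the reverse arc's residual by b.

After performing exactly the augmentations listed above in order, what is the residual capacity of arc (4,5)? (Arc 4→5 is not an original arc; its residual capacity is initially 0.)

Residual capacity of (4,5): 9

after path 1 (2→0→6→3, push 18): res(4,5)=0
after path 2 (2→5→4→3, push 9): res(4,5)=9
after path 3 (2→0→8→10→4→5→1→6→3, push 4): res(4,5)=5
after path 4 (2→5→4→3, push 4): res(4,5)=9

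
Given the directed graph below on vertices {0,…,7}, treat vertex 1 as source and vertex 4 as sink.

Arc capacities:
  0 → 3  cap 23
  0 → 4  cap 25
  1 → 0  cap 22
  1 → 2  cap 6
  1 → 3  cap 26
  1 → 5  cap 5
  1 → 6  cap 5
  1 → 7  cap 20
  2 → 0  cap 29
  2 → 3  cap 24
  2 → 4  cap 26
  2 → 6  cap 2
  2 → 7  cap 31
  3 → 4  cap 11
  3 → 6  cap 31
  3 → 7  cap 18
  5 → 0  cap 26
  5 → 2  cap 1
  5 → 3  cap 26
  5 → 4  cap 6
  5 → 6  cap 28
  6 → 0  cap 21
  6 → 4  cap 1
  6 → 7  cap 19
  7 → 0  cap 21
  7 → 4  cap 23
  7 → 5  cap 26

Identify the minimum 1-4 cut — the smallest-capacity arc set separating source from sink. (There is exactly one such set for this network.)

Min-cut arcs: {(0,4), (1,2), (3,4), (5,2), (5,4), (6,4), (7,4)} (total capacity 73)

augment #1: 1→0→4 push 22
augment #2: 1→2→4 push 6
augment #3: 1→3→4 push 11
augment #4: 1→5→4 push 5
augment #5: 1→6→4 push 1
augment #6: 1→7→4 push 20
augment #7: 1→3→7→4 push 3
augment #8: 1→6→0→4 push 3
augment #9: 1→3→7→5→4 push 1
augment #10: 1→3→7→5→2→4 push 1
max flow = 73; residual-reachable set from 1 gives S-side
cut edges (S→T): {(0,4), (1,2), (3,4), (5,2), (5,4), (6,4), (7,4)} total cap 73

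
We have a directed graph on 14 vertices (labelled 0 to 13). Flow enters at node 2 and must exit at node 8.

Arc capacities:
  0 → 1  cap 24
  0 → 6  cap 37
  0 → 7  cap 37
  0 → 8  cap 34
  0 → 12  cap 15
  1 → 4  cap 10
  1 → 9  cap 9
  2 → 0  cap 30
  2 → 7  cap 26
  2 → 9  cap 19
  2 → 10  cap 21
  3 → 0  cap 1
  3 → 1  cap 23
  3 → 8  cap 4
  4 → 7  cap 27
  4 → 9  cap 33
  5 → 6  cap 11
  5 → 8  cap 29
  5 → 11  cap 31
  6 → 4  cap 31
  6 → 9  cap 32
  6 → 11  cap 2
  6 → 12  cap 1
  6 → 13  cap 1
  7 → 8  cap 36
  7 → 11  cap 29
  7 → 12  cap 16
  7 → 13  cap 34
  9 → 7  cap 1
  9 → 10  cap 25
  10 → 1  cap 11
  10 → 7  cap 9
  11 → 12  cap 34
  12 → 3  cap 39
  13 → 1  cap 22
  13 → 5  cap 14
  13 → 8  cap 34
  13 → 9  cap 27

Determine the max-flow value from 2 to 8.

Maximum flow value: 76

augment #1: 2→0→8 bottleneck 30, total now 30
augment #2: 2→7→8 bottleneck 26, total now 56
augment #3: 2→9→7→8 bottleneck 1, total now 57
augment #4: 2→10→7→8 bottleneck 9, total now 66
augment #5: 2→10→1→4→7→13→8 bottleneck 10, total now 76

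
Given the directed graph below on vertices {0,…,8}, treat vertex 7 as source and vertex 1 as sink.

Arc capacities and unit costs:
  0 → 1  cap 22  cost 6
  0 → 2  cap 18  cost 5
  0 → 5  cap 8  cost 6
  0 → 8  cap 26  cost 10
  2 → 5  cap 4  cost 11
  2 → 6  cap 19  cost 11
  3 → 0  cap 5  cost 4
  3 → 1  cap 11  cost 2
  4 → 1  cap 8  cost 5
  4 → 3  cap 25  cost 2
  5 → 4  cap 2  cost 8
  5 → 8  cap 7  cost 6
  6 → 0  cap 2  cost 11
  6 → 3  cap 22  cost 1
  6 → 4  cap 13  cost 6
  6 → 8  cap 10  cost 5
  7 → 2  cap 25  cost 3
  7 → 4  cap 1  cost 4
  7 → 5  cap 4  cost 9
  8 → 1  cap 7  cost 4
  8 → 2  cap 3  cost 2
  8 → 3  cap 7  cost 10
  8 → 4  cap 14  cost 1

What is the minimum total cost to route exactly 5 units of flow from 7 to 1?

shortest-cost path #1: 7→4→3→1 push 1 @ unit cost 8 (adds 8)
shortest-cost path #2: 7→2→6→3→1 push 4 @ unit cost 17 (adds 68)
total cost = 76

Minimum cost for 5 units: 76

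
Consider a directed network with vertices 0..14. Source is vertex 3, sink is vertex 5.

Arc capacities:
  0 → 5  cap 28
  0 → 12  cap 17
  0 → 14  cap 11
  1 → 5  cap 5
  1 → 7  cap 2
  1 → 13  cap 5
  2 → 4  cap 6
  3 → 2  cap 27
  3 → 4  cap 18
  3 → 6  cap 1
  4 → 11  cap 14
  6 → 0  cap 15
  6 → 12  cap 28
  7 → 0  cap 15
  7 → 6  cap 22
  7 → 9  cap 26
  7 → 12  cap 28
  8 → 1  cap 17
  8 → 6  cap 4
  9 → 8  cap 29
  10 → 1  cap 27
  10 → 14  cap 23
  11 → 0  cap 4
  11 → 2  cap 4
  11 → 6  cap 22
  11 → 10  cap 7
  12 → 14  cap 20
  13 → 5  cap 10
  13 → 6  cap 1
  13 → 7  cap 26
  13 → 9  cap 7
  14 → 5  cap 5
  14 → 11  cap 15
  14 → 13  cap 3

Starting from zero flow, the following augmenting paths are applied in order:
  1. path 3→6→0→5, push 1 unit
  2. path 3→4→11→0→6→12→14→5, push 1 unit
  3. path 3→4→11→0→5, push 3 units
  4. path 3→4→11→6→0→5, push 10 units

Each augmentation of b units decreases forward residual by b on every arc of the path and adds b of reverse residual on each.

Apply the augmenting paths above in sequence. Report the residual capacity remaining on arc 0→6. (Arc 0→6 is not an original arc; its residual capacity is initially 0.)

after path 1 (3→6→0→5, push 1): res(0,6)=1
after path 2 (3→4→11→0→6→12→14→5, push 1): res(0,6)=0
after path 3 (3→4→11→0→5, push 3): res(0,6)=0
after path 4 (3→4→11→6→0→5, push 10): res(0,6)=10

Residual capacity of (0,6): 10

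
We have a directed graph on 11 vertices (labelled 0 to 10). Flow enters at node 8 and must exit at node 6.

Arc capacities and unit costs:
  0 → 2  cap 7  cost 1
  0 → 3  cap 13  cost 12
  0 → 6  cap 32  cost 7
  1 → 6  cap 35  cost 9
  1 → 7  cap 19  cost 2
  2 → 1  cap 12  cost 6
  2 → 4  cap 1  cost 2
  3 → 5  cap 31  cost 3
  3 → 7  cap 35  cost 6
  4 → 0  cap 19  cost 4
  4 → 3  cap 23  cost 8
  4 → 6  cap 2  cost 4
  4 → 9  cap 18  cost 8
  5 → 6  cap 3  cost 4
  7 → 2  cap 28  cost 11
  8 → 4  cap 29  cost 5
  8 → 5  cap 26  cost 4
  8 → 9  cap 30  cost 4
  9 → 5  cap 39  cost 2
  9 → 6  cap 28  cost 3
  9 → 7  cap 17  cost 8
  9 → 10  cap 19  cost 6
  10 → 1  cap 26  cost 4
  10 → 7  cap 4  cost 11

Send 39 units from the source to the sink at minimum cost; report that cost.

Minimum cost for 39 units: 334

shortest-cost path #1: 8→9→6 push 28 @ unit cost 7 (adds 196)
shortest-cost path #2: 8→5→6 push 3 @ unit cost 8 (adds 24)
shortest-cost path #3: 8→4→6 push 2 @ unit cost 9 (adds 18)
shortest-cost path #4: 8→4→0→6 push 6 @ unit cost 16 (adds 96)
total cost = 334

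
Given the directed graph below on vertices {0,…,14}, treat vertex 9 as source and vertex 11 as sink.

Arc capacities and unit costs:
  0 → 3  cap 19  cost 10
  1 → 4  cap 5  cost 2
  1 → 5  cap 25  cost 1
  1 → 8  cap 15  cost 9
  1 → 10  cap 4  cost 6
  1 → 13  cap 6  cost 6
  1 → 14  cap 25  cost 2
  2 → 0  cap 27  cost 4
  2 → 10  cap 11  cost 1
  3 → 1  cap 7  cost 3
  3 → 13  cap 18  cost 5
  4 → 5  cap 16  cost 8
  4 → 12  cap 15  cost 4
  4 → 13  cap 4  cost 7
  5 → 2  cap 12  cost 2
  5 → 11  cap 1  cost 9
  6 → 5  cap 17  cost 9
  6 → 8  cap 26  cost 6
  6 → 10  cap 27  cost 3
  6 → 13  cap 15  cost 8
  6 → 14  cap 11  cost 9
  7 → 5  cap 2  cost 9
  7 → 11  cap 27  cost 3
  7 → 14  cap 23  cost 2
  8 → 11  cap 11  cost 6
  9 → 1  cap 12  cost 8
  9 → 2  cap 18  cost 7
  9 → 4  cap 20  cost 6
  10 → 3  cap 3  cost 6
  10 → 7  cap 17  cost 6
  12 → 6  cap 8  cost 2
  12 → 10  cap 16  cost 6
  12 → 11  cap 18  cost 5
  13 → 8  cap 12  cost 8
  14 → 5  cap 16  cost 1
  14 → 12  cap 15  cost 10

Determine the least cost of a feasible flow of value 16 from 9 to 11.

Minimum cost for 16 units: 242

shortest-cost path #1: 9→4→12→11 push 15 @ unit cost 15 (adds 225)
shortest-cost path #2: 9→2→10→7→11 push 1 @ unit cost 17 (adds 17)
total cost = 242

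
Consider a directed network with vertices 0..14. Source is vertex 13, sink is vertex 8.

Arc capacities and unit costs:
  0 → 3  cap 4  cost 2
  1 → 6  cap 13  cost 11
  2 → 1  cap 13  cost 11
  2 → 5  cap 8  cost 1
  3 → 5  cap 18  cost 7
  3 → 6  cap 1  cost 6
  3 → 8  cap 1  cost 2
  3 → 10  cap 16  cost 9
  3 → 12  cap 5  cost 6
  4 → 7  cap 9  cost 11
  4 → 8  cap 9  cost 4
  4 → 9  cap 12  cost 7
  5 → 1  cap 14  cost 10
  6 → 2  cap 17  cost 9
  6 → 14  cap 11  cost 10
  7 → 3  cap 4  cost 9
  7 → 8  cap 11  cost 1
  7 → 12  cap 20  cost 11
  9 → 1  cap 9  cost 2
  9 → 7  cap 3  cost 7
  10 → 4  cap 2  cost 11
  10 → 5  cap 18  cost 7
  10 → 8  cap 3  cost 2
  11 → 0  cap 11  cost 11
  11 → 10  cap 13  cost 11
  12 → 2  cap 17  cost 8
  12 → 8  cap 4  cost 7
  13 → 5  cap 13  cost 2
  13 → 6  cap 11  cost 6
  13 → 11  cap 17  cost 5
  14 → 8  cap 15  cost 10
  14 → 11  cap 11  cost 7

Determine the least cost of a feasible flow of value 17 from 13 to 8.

shortest-cost path #1: 13→11→10→8 push 3 @ unit cost 18 (adds 54)
shortest-cost path #2: 13→11→0→3→8 push 1 @ unit cost 20 (adds 20)
shortest-cost path #3: 13→6→14→8 push 11 @ unit cost 26 (adds 286)
shortest-cost path #4: 13→11→0→3→12→8 push 2 @ unit cost 31 (adds 62)
total cost = 422

Minimum cost for 17 units: 422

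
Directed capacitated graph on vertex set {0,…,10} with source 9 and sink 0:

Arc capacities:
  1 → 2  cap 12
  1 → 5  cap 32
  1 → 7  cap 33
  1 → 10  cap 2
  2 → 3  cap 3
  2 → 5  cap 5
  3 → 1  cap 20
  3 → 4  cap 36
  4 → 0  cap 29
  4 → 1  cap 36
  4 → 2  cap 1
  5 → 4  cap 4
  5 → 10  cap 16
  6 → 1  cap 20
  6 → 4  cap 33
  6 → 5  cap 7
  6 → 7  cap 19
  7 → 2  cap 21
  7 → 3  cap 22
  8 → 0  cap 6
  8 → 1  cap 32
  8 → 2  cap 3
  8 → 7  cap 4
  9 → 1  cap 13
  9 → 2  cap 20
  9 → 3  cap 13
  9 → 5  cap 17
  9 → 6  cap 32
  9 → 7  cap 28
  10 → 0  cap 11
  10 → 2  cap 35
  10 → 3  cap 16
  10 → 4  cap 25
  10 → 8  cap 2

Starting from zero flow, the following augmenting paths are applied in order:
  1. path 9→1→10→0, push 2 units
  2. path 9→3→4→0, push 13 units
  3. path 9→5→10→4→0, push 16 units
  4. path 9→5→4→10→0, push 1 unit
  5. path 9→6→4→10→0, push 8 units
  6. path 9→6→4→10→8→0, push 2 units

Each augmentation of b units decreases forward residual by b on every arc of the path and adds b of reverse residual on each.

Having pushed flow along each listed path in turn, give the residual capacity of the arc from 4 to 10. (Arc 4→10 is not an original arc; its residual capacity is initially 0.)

after path 1 (9→1→10→0, push 2): res(4,10)=0
after path 2 (9→3→4→0, push 13): res(4,10)=0
after path 3 (9→5→10→4→0, push 16): res(4,10)=16
after path 4 (9→5→4→10→0, push 1): res(4,10)=15
after path 5 (9→6→4→10→0, push 8): res(4,10)=7
after path 6 (9→6→4→10→8→0, push 2): res(4,10)=5

Residual capacity of (4,10): 5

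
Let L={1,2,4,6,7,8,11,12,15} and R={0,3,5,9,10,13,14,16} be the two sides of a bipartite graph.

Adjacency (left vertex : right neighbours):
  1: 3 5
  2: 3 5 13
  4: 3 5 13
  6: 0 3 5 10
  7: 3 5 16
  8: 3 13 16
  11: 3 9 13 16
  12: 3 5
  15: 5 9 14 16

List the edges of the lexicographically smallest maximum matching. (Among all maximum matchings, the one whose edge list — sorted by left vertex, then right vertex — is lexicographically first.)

Lex-smallest maximum matching: {(1,3), (2,5), (4,13), (6,0), (7,16), (11,9), (15,14)}

|M| = 7 (so the lex-smallest maximum matching has 7 edges)
process left vertices in ascending order; for each, take the smallest-labelled available neighbour that still permits 7 edges overall, or leave it unmatched if none does
lex-smallest matching: {1-3, 2-5, 4-13, 6-0, 7-16, 11-9, 15-14}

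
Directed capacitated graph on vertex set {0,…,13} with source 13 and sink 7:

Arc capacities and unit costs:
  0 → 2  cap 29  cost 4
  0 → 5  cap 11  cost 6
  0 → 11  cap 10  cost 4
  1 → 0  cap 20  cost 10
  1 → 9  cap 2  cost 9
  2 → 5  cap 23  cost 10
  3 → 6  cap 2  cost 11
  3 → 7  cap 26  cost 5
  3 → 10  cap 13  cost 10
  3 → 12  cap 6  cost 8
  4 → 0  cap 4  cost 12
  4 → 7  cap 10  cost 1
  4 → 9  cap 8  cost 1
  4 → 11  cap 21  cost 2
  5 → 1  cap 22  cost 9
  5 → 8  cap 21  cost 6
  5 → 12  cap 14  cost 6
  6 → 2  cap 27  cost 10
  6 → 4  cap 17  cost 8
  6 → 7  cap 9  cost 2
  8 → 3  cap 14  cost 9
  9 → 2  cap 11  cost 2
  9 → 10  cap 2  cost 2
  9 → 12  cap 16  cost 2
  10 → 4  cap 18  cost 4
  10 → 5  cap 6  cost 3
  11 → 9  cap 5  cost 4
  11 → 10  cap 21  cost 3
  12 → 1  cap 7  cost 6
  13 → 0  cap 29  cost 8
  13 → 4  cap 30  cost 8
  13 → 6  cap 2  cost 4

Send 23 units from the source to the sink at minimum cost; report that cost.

shortest-cost path #1: 13→6→7 push 2 @ unit cost 6 (adds 12)
shortest-cost path #2: 13→4→7 push 10 @ unit cost 9 (adds 90)
shortest-cost path #3: 13→0→5→8→3→7 push 11 @ unit cost 34 (adds 374)
total cost = 476

Minimum cost for 23 units: 476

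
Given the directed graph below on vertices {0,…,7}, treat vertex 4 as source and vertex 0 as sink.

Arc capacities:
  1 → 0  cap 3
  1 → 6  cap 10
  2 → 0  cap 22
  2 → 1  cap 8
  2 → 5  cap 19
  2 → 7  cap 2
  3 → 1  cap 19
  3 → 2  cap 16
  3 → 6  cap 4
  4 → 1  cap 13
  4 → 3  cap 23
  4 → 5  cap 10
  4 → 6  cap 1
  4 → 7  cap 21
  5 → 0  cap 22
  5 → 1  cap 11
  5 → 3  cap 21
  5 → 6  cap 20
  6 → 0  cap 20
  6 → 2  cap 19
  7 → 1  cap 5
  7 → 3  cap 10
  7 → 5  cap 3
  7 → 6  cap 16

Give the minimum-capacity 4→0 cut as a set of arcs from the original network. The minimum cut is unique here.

augment #1: 4→1→0 push 3
augment #2: 4→5→0 push 10
augment #3: 4→6→0 push 1
augment #4: 4→1→6→0 push 10
augment #5: 4→3→2→0 push 16
augment #6: 4→3→6→0 push 4
augment #7: 4→7→5→0 push 3
augment #8: 4→7→6→0 push 5
augment #9: 4→7→6→2→0 push 6
augment #10: 4→7→6→2→5→0 push 5
max flow = 63; residual-reachable set from 4 gives S-side
cut edges (S→T): {(1,0), (1,6), (3,2), (3,6), (4,5), (4,6), (7,5), (7,6)} total cap 63

Min-cut arcs: {(1,0), (1,6), (3,2), (3,6), (4,5), (4,6), (7,5), (7,6)} (total capacity 63)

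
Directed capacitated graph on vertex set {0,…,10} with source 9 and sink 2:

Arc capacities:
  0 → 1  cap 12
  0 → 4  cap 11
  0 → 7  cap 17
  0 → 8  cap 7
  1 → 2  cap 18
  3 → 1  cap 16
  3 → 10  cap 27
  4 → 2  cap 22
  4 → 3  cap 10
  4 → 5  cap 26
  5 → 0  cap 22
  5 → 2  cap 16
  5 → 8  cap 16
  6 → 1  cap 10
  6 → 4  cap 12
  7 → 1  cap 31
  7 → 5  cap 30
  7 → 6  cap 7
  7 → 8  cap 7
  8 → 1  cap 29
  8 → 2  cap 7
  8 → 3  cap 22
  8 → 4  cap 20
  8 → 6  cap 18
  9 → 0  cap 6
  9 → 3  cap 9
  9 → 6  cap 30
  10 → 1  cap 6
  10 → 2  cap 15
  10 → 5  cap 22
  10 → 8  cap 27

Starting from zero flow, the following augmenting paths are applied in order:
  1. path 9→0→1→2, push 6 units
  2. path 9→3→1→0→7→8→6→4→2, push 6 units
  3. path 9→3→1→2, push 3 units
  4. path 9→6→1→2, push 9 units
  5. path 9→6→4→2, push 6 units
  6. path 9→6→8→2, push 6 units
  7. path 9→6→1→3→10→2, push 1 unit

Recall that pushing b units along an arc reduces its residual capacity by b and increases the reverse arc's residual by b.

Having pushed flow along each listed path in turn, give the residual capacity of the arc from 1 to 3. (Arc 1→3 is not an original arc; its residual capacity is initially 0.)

after path 1 (9→0→1→2, push 6): res(1,3)=0
after path 2 (9→3→1→0→7→8→6→4→2, push 6): res(1,3)=6
after path 3 (9→3→1→2, push 3): res(1,3)=9
after path 4 (9→6→1→2, push 9): res(1,3)=9
after path 5 (9→6→4→2, push 6): res(1,3)=9
after path 6 (9→6→8→2, push 6): res(1,3)=9
after path 7 (9→6→1→3→10→2, push 1): res(1,3)=8

Residual capacity of (1,3): 8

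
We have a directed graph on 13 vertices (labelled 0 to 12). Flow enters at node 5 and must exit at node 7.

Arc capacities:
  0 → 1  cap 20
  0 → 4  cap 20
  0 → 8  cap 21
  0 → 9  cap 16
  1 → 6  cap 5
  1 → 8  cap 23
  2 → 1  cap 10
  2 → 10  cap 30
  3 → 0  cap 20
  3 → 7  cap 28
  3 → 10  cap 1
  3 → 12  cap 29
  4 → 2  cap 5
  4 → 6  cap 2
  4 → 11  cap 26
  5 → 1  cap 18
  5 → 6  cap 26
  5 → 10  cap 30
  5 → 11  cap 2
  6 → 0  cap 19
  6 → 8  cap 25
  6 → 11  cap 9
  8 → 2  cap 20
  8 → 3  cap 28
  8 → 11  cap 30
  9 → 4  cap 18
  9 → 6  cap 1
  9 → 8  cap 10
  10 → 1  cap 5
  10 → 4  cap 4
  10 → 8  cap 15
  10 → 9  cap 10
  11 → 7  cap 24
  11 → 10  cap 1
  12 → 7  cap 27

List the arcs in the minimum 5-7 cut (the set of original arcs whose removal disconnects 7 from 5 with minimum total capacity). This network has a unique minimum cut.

augment #1: 5→11→7 push 2
augment #2: 5→6→11→7 push 9
augment #3: 5→1→8→3→7 push 18
augment #4: 5→6→8→3→7 push 10
augment #5: 5→6→8→11→7 push 7
augment #6: 5→10→4→11→7 push 4
augment #7: 5→10→8→11→7 push 2
max flow = 52; residual-reachable set from 5 gives S-side
cut edges (S→T): {(8,3), (11,7)} total cap 52

Min-cut arcs: {(8,3), (11,7)} (total capacity 52)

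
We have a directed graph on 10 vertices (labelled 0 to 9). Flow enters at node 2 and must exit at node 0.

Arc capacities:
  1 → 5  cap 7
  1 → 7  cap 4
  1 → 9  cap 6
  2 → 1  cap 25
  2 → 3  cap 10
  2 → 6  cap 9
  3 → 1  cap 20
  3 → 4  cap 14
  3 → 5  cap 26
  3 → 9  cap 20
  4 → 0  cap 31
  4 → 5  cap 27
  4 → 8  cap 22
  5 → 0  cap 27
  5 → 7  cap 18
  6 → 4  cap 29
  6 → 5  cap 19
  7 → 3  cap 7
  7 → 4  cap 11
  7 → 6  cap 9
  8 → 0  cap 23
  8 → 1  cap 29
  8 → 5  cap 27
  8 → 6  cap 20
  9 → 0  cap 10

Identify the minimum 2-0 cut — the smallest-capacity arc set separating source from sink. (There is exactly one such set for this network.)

augment #1: 2→1→5→0 push 7
augment #2: 2→1→9→0 push 6
augment #3: 2→3→4→0 push 10
augment #4: 2→6→4→0 push 9
augment #5: 2→1→7→4→0 push 4
max flow = 36; residual-reachable set from 2 gives S-side
cut edges (S→T): {(1,5), (1,7), (1,9), (2,3), (2,6)} total cap 36

Min-cut arcs: {(1,5), (1,7), (1,9), (2,3), (2,6)} (total capacity 36)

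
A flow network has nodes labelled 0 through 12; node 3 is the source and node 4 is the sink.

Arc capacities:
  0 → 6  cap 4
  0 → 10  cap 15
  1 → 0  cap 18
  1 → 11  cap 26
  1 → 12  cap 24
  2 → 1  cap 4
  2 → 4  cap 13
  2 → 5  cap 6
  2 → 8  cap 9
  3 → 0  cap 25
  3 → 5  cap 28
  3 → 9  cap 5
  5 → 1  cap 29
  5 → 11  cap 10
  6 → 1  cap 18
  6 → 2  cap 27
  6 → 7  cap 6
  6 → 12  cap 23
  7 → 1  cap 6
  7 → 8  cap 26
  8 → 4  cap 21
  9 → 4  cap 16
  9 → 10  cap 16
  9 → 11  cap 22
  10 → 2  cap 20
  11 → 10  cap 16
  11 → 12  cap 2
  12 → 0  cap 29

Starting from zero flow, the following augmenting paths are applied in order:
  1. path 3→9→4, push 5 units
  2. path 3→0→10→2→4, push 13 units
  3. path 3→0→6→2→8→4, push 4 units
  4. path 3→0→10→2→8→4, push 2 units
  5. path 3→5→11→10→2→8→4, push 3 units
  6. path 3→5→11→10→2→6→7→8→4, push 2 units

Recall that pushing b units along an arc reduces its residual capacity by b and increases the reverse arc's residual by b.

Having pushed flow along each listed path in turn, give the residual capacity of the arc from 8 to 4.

Residual capacity of (8,4): 10

after path 1 (3→9→4, push 5): res(8,4)=21
after path 2 (3→0→10→2→4, push 13): res(8,4)=21
after path 3 (3→0→6→2→8→4, push 4): res(8,4)=17
after path 4 (3→0→10→2→8→4, push 2): res(8,4)=15
after path 5 (3→5→11→10→2→8→4, push 3): res(8,4)=12
after path 6 (3→5→11→10→2→6→7→8→4, push 2): res(8,4)=10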